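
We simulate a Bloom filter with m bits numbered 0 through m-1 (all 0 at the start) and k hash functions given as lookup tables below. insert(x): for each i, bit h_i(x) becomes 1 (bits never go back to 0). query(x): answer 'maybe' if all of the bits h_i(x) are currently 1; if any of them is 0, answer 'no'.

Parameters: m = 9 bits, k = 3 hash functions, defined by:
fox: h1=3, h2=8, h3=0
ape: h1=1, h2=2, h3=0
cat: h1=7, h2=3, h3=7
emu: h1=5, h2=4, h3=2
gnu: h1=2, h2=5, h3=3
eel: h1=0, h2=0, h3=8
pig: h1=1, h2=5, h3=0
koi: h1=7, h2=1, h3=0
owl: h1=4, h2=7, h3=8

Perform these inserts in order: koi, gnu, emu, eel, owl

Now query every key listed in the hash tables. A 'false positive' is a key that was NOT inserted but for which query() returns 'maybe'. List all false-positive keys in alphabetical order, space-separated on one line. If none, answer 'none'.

Start: bits=000000000
After insert 'koi': sets bits 0 1 7 -> bits=110000010
After insert 'gnu': sets bits 2 3 5 -> bits=111101010
After insert 'emu': sets bits 2 4 5 -> bits=111111010
After insert 'eel': sets bits 0 8 -> bits=111111011
After insert 'owl': sets bits 4 7 8 -> bits=111111011
Not inserted: ape cat fox pig — query each against bits=111111011:
query ape: checks bit0=1, bit1=1, bit2=1 (all 1) -> maybe => FALSE POSITIVE
query cat: checks bit3=1, bit7=1 (all 1) -> maybe => FALSE POSITIVE
query fox: checks bit0=1, bit3=1, bit8=1 (all 1) -> maybe => FALSE POSITIVE
query pig: checks bit0=1, bit1=1, bit5=1 (all 1) -> maybe => FALSE POSITIVE
False positives (alphabetical): ape cat fox pig

Answer: ape cat fox pig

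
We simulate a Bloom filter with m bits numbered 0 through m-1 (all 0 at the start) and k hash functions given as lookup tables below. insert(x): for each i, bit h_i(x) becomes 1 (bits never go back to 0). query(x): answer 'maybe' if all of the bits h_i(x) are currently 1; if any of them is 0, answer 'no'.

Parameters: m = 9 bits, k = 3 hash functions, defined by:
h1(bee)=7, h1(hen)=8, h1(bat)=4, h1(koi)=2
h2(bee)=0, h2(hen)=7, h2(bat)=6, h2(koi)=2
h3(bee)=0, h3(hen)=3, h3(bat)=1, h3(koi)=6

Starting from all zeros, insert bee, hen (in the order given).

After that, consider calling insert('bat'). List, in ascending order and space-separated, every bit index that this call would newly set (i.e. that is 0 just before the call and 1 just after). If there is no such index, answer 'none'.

Start: bits=000000000
After insert 'bee': sets bits 0 7 -> bits=100000010
After insert 'hen': sets bits 3 7 8 -> bits=100100011
insert 'bat' would touch bits 1 4 6; currently bit1=0, bit4=0, bit6=0
Bits that are 0 among those (would change 0->1): 1 4 6

Answer: 1 4 6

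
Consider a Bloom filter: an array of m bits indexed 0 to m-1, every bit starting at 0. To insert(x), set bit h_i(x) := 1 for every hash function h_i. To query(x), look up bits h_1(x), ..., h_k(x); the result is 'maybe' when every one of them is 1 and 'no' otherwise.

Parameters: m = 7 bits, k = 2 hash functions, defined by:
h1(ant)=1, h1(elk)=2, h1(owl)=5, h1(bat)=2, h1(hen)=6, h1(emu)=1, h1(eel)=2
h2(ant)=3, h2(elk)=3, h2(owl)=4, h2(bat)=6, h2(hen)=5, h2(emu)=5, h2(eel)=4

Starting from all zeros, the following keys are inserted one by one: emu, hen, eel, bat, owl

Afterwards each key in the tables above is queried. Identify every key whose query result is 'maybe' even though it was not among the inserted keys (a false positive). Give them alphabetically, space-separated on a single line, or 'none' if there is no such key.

Answer: none

Derivation:
Start: bits=0000000
After insert 'emu': sets bits 1 5 -> bits=0100010
After insert 'hen': sets bits 5 6 -> bits=0100011
After insert 'eel': sets bits 2 4 -> bits=0110111
After insert 'bat': sets bits 2 6 -> bits=0110111
After insert 'owl': sets bits 4 5 -> bits=0110111
Not inserted: ant elk — query each against bits=0110111:
query ant: checks bit1=1, bit3=0 (has a 0) -> no => not a false positive
query elk: checks bit2=1, bit3=0 (has a 0) -> no => not a false positive
False positives (alphabetical): none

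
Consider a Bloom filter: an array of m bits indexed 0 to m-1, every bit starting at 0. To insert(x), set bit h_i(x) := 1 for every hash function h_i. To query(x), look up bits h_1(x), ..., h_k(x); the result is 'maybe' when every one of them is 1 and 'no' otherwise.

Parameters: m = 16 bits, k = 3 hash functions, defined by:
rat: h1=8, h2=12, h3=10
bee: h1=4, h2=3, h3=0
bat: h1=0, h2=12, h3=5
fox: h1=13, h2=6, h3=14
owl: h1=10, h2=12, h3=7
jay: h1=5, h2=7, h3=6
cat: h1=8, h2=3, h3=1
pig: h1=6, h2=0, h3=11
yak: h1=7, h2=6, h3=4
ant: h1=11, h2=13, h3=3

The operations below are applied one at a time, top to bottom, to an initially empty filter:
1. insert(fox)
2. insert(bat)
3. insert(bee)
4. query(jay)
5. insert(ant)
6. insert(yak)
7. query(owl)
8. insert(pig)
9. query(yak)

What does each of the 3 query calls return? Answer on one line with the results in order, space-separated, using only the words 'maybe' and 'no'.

Start: bits=0000000000000000
Op 1: insert fox -> sets bits 6 13 14 -> bits=0000001000000110
Op 2: insert bat -> sets bits 0 5 12 -> bits=1000011000001110
Op 3: insert bee -> sets bits 0 3 4 -> bits=1001111000001110
Op 4: query jay -> checks bit5=1, bit6=1, bit7=0 (has a 0) -> no
Op 5: insert ant -> sets bits 3 11 13 -> bits=1001111000011110
Op 6: insert yak -> sets bits 4 6 7 -> bits=1001111100011110
Op 7: query owl -> checks bit7=1, bit10=0, bit12=1 (has a 0) -> no
Op 8: insert pig -> sets bits 0 6 11 -> bits=1001111100011110
Op 9: query yak -> checks bit4=1, bit6=1, bit7=1 (all 1) -> maybe
Query results in order: no no maybe

Answer: no no maybe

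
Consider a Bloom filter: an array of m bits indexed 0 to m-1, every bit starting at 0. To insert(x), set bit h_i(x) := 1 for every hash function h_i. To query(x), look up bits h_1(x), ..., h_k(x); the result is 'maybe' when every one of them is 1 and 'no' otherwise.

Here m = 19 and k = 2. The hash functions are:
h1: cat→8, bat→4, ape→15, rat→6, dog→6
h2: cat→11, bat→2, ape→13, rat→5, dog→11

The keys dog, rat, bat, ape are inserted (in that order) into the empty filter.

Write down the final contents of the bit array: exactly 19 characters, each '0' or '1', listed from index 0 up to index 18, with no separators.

Answer: 0010111000010101000

Derivation:
Start: bits=0000000000000000000
After insert 'dog': sets bits 6 11 -> bits=0000001000010000000
After insert 'rat': sets bits 5 6 -> bits=0000011000010000000
After insert 'bat': sets bits 2 4 -> bits=0010111000010000000
After insert 'ape': sets bits 13 15 -> bits=0010111000010101000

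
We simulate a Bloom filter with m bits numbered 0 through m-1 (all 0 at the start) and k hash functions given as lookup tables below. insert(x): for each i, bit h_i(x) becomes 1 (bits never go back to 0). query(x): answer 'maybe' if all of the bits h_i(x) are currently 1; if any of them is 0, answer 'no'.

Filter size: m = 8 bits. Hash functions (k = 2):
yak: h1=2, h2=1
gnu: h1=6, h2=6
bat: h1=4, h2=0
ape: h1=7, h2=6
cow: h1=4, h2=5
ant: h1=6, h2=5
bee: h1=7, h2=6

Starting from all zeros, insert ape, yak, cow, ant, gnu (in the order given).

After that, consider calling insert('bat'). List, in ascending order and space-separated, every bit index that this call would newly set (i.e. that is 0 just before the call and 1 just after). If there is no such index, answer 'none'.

Start: bits=00000000
After insert 'ape': sets bits 6 7 -> bits=00000011
After insert 'yak': sets bits 1 2 -> bits=01100011
After insert 'cow': sets bits 4 5 -> bits=01101111
After insert 'ant': sets bits 5 6 -> bits=01101111
After insert 'gnu': sets bits 6 -> bits=01101111
insert 'bat' would touch bits 0 4; currently bit0=0, bit4=1
Bits that are 0 among those (would change 0->1): 0

Answer: 0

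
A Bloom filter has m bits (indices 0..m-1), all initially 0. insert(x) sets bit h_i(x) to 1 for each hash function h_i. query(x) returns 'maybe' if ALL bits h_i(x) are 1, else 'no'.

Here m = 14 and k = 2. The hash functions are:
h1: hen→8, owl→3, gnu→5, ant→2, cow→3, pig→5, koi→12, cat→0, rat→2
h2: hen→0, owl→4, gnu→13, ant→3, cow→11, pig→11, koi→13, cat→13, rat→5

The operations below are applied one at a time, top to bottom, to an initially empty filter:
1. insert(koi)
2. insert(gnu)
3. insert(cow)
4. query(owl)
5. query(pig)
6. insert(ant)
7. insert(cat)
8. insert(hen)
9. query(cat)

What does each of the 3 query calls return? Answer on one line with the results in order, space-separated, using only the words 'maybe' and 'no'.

Answer: no maybe maybe

Derivation:
Start: bits=00000000000000
Op 1: insert koi -> sets bits 12 13 -> bits=00000000000011
Op 2: insert gnu -> sets bits 5 13 -> bits=00000100000011
Op 3: insert cow -> sets bits 3 11 -> bits=00010100000111
Op 4: query owl -> checks bit3=1, bit4=0 (has a 0) -> no
Op 5: query pig -> checks bit5=1, bit11=1 (all 1) -> maybe
Op 6: insert ant -> sets bits 2 3 -> bits=00110100000111
Op 7: insert cat -> sets bits 0 13 -> bits=10110100000111
Op 8: insert hen -> sets bits 0 8 -> bits=10110100100111
Op 9: query cat -> checks bit0=1, bit13=1 (all 1) -> maybe
Query results in order: no maybe maybe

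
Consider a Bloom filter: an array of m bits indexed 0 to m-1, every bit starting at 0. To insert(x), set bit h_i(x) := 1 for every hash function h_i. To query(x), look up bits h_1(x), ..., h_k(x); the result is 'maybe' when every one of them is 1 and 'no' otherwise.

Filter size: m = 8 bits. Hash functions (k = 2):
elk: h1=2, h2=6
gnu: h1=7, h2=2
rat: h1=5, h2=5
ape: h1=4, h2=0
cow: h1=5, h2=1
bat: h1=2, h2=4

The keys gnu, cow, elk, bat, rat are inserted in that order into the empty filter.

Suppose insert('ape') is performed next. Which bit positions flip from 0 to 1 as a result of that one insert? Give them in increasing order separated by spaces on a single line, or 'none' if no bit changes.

Start: bits=00000000
After insert 'gnu': sets bits 2 7 -> bits=00100001
After insert 'cow': sets bits 1 5 -> bits=01100101
After insert 'elk': sets bits 2 6 -> bits=01100111
After insert 'bat': sets bits 2 4 -> bits=01101111
After insert 'rat': sets bits 5 -> bits=01101111
insert 'ape' would touch bits 0 4; currently bit0=0, bit4=1
Bits that are 0 among those (would change 0->1): 0

Answer: 0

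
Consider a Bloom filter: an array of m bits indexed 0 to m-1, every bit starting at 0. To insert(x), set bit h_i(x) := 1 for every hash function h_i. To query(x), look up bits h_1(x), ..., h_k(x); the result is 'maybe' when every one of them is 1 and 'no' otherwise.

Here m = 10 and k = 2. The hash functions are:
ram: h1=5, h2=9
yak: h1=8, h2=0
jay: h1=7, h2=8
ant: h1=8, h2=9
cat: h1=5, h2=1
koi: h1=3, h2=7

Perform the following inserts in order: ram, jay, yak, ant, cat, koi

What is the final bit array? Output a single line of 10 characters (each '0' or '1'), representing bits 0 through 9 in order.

Start: bits=0000000000
After insert 'ram': sets bits 5 9 -> bits=0000010001
After insert 'jay': sets bits 7 8 -> bits=0000010111
After insert 'yak': sets bits 0 8 -> bits=1000010111
After insert 'ant': sets bits 8 9 -> bits=1000010111
After insert 'cat': sets bits 1 5 -> bits=1100010111
After insert 'koi': sets bits 3 7 -> bits=1101010111

Answer: 1101010111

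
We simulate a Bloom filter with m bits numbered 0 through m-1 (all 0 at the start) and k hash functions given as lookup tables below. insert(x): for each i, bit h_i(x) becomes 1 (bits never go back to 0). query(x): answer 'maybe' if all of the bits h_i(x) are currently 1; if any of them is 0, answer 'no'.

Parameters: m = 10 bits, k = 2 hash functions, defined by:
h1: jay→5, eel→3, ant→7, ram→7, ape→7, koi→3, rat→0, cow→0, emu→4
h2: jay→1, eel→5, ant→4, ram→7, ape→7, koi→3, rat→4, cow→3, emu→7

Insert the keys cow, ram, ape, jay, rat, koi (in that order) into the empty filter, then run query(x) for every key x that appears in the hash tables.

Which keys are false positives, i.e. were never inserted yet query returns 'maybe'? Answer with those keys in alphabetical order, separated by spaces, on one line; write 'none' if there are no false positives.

Answer: ant eel emu

Derivation:
Start: bits=0000000000
After insert 'cow': sets bits 0 3 -> bits=1001000000
After insert 'ram': sets bits 7 -> bits=1001000100
After insert 'ape': sets bits 7 -> bits=1001000100
After insert 'jay': sets bits 1 5 -> bits=1101010100
After insert 'rat': sets bits 0 4 -> bits=1101110100
After insert 'koi': sets bits 3 -> bits=1101110100
Not inserted: ant eel emu — query each against bits=1101110100:
query ant: checks bit4=1, bit7=1 (all 1) -> maybe => FALSE POSITIVE
query eel: checks bit3=1, bit5=1 (all 1) -> maybe => FALSE POSITIVE
query emu: checks bit4=1, bit7=1 (all 1) -> maybe => FALSE POSITIVE
False positives (alphabetical): ant eel emu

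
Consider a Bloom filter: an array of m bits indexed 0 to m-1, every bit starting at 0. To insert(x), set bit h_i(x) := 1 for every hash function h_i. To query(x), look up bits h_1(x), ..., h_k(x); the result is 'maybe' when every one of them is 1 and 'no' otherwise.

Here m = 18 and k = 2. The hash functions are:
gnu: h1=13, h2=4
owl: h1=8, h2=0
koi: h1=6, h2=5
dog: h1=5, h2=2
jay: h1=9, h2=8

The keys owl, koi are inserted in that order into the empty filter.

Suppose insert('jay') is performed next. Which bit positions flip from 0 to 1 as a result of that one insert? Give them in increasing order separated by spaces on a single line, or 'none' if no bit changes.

Answer: 9

Derivation:
Start: bits=000000000000000000
After insert 'owl': sets bits 0 8 -> bits=100000001000000000
After insert 'koi': sets bits 5 6 -> bits=100001101000000000
insert 'jay' would touch bits 8 9; currently bit8=1, bit9=0
Bits that are 0 among those (would change 0->1): 9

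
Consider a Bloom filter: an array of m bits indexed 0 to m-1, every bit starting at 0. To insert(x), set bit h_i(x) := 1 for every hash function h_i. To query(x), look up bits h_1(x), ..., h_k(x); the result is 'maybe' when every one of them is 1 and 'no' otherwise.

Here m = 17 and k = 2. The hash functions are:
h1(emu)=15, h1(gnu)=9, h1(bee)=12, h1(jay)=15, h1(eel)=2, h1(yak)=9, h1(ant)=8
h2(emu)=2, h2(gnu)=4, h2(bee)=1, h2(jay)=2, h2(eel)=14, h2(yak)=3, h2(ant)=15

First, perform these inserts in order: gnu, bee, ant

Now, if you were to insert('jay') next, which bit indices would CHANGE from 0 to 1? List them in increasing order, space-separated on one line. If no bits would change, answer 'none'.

Start: bits=00000000000000000
After insert 'gnu': sets bits 4 9 -> bits=00001000010000000
After insert 'bee': sets bits 1 12 -> bits=01001000010010000
After insert 'ant': sets bits 8 15 -> bits=01001000110010010
insert 'jay' would touch bits 2 15; currently bit2=0, bit15=1
Bits that are 0 among those (would change 0->1): 2

Answer: 2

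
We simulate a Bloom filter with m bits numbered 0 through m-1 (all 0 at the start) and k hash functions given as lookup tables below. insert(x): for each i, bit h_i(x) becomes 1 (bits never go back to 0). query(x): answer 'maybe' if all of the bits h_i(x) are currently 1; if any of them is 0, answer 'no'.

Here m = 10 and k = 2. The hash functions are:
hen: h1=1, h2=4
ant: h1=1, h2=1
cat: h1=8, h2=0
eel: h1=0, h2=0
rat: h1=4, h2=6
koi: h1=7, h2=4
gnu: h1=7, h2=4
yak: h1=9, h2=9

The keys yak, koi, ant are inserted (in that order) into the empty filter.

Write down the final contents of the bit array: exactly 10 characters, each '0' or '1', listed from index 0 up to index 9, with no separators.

Start: bits=0000000000
After insert 'yak': sets bits 9 -> bits=0000000001
After insert 'koi': sets bits 4 7 -> bits=0000100101
After insert 'ant': sets bits 1 -> bits=0100100101

Answer: 0100100101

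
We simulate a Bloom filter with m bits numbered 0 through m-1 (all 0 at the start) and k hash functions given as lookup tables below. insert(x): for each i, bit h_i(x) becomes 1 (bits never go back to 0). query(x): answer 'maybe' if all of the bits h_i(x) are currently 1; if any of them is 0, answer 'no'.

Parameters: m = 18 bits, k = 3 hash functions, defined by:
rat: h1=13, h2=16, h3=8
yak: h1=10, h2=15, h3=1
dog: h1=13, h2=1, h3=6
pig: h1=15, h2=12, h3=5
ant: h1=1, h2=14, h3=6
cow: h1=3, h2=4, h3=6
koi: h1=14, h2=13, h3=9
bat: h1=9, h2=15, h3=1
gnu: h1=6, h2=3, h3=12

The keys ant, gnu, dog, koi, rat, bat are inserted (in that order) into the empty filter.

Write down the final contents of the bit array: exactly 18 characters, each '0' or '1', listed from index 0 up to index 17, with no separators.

Start: bits=000000000000000000
After insert 'ant': sets bits 1 6 14 -> bits=010000100000001000
After insert 'gnu': sets bits 3 6 12 -> bits=010100100000101000
After insert 'dog': sets bits 1 6 13 -> bits=010100100000111000
After insert 'koi': sets bits 9 13 14 -> bits=010100100100111000
After insert 'rat': sets bits 8 13 16 -> bits=010100101100111010
After insert 'bat': sets bits 1 9 15 -> bits=010100101100111110

Answer: 010100101100111110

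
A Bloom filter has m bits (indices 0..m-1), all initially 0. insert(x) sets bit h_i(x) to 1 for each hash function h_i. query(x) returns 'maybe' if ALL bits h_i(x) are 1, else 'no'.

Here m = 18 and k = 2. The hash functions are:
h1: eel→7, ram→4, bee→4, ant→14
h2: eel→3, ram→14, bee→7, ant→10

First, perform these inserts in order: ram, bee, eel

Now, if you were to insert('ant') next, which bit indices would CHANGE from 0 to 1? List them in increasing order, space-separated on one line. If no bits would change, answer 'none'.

Answer: 10

Derivation:
Start: bits=000000000000000000
After insert 'ram': sets bits 4 14 -> bits=000010000000001000
After insert 'bee': sets bits 4 7 -> bits=000010010000001000
After insert 'eel': sets bits 3 7 -> bits=000110010000001000
insert 'ant' would touch bits 10 14; currently bit10=0, bit14=1
Bits that are 0 among those (would change 0->1): 10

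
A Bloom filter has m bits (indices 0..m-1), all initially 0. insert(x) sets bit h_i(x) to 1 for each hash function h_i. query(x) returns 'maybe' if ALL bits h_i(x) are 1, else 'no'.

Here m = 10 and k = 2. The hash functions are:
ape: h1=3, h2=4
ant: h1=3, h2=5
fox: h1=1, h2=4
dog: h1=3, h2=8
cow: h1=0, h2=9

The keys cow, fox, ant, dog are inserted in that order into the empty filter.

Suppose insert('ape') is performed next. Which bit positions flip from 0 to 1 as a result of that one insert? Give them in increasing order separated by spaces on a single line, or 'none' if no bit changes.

Answer: none

Derivation:
Start: bits=0000000000
After insert 'cow': sets bits 0 9 -> bits=1000000001
After insert 'fox': sets bits 1 4 -> bits=1100100001
After insert 'ant': sets bits 3 5 -> bits=1101110001
After insert 'dog': sets bits 3 8 -> bits=1101110011
insert 'ape' would touch bits 3 4; currently bit3=1, bit4=1
Bits that are 0 among those (would change 0->1): none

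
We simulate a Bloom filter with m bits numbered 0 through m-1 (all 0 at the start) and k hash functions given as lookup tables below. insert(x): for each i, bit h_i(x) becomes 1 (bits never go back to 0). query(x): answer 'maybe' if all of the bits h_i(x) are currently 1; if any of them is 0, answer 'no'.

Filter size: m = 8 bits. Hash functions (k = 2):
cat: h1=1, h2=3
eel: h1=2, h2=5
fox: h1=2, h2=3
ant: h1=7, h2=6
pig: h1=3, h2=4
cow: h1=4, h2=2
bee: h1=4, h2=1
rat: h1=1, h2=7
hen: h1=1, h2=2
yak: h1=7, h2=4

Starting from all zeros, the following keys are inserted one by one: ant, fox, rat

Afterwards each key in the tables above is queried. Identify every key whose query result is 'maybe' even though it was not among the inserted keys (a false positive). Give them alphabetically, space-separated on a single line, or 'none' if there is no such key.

Start: bits=00000000
After insert 'ant': sets bits 6 7 -> bits=00000011
After insert 'fox': sets bits 2 3 -> bits=00110011
After insert 'rat': sets bits 1 7 -> bits=01110011
Not inserted: bee cat cow eel hen pig yak — query each against bits=01110011:
query bee: checks bit1=1, bit4=0 (has a 0) -> no => not a false positive
query cat: checks bit1=1, bit3=1 (all 1) -> maybe => FALSE POSITIVE
query cow: checks bit2=1, bit4=0 (has a 0) -> no => not a false positive
query eel: checks bit2=1, bit5=0 (has a 0) -> no => not a false positive
query hen: checks bit1=1, bit2=1 (all 1) -> maybe => FALSE POSITIVE
query pig: checks bit3=1, bit4=0 (has a 0) -> no => not a false positive
query yak: checks bit4=0, bit7=1 (has a 0) -> no => not a false positive
False positives (alphabetical): cat hen

Answer: cat hen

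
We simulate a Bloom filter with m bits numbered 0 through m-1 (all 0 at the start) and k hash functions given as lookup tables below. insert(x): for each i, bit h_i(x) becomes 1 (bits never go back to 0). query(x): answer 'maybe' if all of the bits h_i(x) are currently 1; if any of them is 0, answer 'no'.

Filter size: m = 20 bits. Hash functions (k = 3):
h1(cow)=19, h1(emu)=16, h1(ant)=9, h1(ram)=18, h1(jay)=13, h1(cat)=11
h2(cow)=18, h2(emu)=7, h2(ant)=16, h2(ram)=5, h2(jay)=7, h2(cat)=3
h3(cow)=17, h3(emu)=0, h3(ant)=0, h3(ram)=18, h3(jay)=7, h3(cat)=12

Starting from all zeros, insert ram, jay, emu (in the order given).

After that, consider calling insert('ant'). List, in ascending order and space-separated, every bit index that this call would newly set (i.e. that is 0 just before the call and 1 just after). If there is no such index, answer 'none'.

Answer: 9

Derivation:
Start: bits=00000000000000000000
After insert 'ram': sets bits 5 18 -> bits=00000100000000000010
After insert 'jay': sets bits 7 13 -> bits=00000101000001000010
After insert 'emu': sets bits 0 7 16 -> bits=10000101000001001010
insert 'ant' would touch bits 0 9 16; currently bit0=1, bit9=0, bit16=1
Bits that are 0 among those (would change 0->1): 9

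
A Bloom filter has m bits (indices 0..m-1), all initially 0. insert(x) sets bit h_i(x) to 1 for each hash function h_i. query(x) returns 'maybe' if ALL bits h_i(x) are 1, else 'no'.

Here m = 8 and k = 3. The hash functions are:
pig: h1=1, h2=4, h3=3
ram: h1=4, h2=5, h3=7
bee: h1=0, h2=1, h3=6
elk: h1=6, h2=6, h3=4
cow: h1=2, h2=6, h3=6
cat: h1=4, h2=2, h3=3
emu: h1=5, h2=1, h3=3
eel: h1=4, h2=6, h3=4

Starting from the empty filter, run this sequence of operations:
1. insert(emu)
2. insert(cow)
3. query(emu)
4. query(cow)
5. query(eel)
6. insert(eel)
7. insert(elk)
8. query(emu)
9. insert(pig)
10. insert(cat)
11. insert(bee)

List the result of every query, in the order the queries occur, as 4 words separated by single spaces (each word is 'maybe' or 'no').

Answer: maybe maybe no maybe

Derivation:
Start: bits=00000000
Op 1: insert emu -> sets bits 1 3 5 -> bits=01010100
Op 2: insert cow -> sets bits 2 6 -> bits=01110110
Op 3: query emu -> checks bit1=1, bit3=1, bit5=1 (all 1) -> maybe
Op 4: query cow -> checks bit2=1, bit6=1 (all 1) -> maybe
Op 5: query eel -> checks bit4=0, bit6=1 (has a 0) -> no
Op 6: insert eel -> sets bits 4 6 -> bits=01111110
Op 7: insert elk -> sets bits 4 6 -> bits=01111110
Op 8: query emu -> checks bit1=1, bit3=1, bit5=1 (all 1) -> maybe
Op 9: insert pig -> sets bits 1 3 4 -> bits=01111110
Op 10: insert cat -> sets bits 2 3 4 -> bits=01111110
Op 11: insert bee -> sets bits 0 1 6 -> bits=11111110
Query results in order: maybe maybe no maybe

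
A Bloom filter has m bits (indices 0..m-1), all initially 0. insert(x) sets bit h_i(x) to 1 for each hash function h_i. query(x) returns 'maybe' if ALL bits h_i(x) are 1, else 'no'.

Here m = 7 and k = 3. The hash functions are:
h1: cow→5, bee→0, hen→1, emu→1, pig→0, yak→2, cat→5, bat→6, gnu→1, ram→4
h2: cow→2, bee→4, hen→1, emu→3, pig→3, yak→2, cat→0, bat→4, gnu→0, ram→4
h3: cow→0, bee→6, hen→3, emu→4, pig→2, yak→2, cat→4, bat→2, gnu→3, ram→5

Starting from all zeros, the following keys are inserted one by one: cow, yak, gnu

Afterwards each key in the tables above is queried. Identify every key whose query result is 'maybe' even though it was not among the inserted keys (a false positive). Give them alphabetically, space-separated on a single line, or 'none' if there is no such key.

Start: bits=0000000
After insert 'cow': sets bits 0 2 5 -> bits=1010010
After insert 'yak': sets bits 2 -> bits=1010010
After insert 'gnu': sets bits 0 1 3 -> bits=1111010
Not inserted: bat bee cat emu hen pig ram — query each against bits=1111010:
query bat: checks bit2=1, bit4=0, bit6=0 (has a 0) -> no => not a false positive
query bee: checks bit0=1, bit4=0, bit6=0 (has a 0) -> no => not a false positive
query cat: checks bit0=1, bit4=0, bit5=1 (has a 0) -> no => not a false positive
query emu: checks bit1=1, bit3=1, bit4=0 (has a 0) -> no => not a false positive
query hen: checks bit1=1, bit3=1 (all 1) -> maybe => FALSE POSITIVE
query pig: checks bit0=1, bit2=1, bit3=1 (all 1) -> maybe => FALSE POSITIVE
query ram: checks bit4=0, bit5=1 (has a 0) -> no => not a false positive
False positives (alphabetical): hen pig

Answer: hen pig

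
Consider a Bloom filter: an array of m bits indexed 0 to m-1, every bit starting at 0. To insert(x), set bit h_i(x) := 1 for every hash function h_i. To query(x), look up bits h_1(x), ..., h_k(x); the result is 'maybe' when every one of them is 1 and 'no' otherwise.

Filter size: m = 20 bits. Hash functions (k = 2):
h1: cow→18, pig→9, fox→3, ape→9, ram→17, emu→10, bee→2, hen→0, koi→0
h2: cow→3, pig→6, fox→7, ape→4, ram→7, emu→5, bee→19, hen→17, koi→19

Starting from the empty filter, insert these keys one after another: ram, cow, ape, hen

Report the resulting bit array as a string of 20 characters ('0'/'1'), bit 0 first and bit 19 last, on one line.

Answer: 10011001010000000110

Derivation:
Start: bits=00000000000000000000
After insert 'ram': sets bits 7 17 -> bits=00000001000000000100
After insert 'cow': sets bits 3 18 -> bits=00010001000000000110
After insert 'ape': sets bits 4 9 -> bits=00011001010000000110
After insert 'hen': sets bits 0 17 -> bits=10011001010000000110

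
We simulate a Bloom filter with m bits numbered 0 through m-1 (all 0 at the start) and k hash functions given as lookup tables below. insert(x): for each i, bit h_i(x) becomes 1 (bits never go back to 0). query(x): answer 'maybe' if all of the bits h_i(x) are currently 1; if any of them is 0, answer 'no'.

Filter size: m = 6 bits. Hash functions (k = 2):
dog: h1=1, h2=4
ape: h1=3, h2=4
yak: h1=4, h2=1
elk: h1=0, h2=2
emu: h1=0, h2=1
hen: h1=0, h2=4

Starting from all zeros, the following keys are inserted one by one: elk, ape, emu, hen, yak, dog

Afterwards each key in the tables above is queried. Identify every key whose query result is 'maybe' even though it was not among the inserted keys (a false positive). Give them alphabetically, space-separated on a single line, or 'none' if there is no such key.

Start: bits=000000
After insert 'elk': sets bits 0 2 -> bits=101000
After insert 'ape': sets bits 3 4 -> bits=101110
After insert 'emu': sets bits 0 1 -> bits=111110
After insert 'hen': sets bits 0 4 -> bits=111110
After insert 'yak': sets bits 1 4 -> bits=111110
After insert 'dog': sets bits 1 4 -> bits=111110
Not inserted: (none) — query each against bits=111110:
False positives (alphabetical): none

Answer: none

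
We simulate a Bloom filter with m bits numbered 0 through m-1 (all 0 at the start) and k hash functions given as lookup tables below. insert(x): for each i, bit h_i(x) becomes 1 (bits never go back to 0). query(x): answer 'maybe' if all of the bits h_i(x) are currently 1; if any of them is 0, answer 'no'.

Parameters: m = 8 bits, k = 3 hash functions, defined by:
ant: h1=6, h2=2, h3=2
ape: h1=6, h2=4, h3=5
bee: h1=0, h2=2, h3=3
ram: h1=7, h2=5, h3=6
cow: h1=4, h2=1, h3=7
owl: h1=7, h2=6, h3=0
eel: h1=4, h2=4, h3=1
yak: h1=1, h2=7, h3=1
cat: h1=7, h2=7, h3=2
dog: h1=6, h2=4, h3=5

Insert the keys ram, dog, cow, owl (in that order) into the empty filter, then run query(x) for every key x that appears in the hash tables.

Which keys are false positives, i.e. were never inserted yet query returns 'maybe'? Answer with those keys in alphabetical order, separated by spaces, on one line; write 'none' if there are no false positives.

Answer: ape eel yak

Derivation:
Start: bits=00000000
After insert 'ram': sets bits 5 6 7 -> bits=00000111
After insert 'dog': sets bits 4 5 6 -> bits=00001111
After insert 'cow': sets bits 1 4 7 -> bits=01001111
After insert 'owl': sets bits 0 6 7 -> bits=11001111
Not inserted: ant ape bee cat eel yak — query each against bits=11001111:
query ant: checks bit2=0, bit6=1 (has a 0) -> no => not a false positive
query ape: checks bit4=1, bit5=1, bit6=1 (all 1) -> maybe => FALSE POSITIVE
query bee: checks bit0=1, bit2=0, bit3=0 (has a 0) -> no => not a false positive
query cat: checks bit2=0, bit7=1 (has a 0) -> no => not a false positive
query eel: checks bit1=1, bit4=1 (all 1) -> maybe => FALSE POSITIVE
query yak: checks bit1=1, bit7=1 (all 1) -> maybe => FALSE POSITIVE
False positives (alphabetical): ape eel yak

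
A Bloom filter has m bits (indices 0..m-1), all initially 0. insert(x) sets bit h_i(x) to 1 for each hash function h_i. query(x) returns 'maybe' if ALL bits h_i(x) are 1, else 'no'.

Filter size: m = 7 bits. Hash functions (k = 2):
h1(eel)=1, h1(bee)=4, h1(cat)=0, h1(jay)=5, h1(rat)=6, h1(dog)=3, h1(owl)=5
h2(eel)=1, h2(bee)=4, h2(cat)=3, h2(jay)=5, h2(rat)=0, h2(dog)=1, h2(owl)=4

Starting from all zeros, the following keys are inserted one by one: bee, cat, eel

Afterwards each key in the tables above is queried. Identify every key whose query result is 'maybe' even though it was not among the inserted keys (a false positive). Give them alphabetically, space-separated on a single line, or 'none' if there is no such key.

Answer: dog

Derivation:
Start: bits=0000000
After insert 'bee': sets bits 4 -> bits=0000100
After insert 'cat': sets bits 0 3 -> bits=1001100
After insert 'eel': sets bits 1 -> bits=1101100
Not inserted: dog jay owl rat — query each against bits=1101100:
query dog: checks bit1=1, bit3=1 (all 1) -> maybe => FALSE POSITIVE
query jay: checks bit5=0 (has a 0) -> no => not a false positive
query owl: checks bit4=1, bit5=0 (has a 0) -> no => not a false positive
query rat: checks bit0=1, bit6=0 (has a 0) -> no => not a false positive
False positives (alphabetical): dog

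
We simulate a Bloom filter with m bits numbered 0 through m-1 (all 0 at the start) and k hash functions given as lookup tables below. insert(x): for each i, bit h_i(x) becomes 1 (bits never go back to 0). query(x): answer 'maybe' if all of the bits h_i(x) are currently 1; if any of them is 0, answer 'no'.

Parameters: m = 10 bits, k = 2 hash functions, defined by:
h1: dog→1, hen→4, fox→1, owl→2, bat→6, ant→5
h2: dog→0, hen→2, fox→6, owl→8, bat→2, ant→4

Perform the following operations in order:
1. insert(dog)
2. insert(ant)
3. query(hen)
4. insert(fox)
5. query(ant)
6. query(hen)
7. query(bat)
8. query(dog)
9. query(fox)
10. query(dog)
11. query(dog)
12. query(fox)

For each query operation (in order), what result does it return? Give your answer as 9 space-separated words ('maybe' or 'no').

Start: bits=0000000000
Op 1: insert dog -> sets bits 0 1 -> bits=1100000000
Op 2: insert ant -> sets bits 4 5 -> bits=1100110000
Op 3: query hen -> checks bit2=0, bit4=1 (has a 0) -> no
Op 4: insert fox -> sets bits 1 6 -> bits=1100111000
Op 5: query ant -> checks bit4=1, bit5=1 (all 1) -> maybe
Op 6: query hen -> checks bit2=0, bit4=1 (has a 0) -> no
Op 7: query bat -> checks bit2=0, bit6=1 (has a 0) -> no
Op 8: query dog -> checks bit0=1, bit1=1 (all 1) -> maybe
Op 9: query fox -> checks bit1=1, bit6=1 (all 1) -> maybe
Op 10: query dog -> checks bit0=1, bit1=1 (all 1) -> maybe
Op 11: query dog -> checks bit0=1, bit1=1 (all 1) -> maybe
Op 12: query fox -> checks bit1=1, bit6=1 (all 1) -> maybe
Query results in order: no maybe no no maybe maybe maybe maybe maybe

Answer: no maybe no no maybe maybe maybe maybe maybe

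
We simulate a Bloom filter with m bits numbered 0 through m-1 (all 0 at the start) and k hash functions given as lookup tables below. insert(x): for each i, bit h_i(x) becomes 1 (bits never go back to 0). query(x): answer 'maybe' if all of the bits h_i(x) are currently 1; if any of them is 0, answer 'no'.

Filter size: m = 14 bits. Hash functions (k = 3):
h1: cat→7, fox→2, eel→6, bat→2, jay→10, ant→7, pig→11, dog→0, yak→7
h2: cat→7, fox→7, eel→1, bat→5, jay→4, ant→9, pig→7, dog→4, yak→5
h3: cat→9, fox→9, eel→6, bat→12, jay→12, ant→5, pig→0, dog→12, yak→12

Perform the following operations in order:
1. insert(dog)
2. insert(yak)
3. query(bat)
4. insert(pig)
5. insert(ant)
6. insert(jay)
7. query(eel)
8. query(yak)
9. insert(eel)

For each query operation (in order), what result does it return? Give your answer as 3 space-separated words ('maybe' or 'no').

Start: bits=00000000000000
Op 1: insert dog -> sets bits 0 4 12 -> bits=10001000000010
Op 2: insert yak -> sets bits 5 7 12 -> bits=10001101000010
Op 3: query bat -> checks bit2=0, bit5=1, bit12=1 (has a 0) -> no
Op 4: insert pig -> sets bits 0 7 11 -> bits=10001101000110
Op 5: insert ant -> sets bits 5 7 9 -> bits=10001101010110
Op 6: insert jay -> sets bits 4 10 12 -> bits=10001101011110
Op 7: query eel -> checks bit1=0, bit6=0 (has a 0) -> no
Op 8: query yak -> checks bit5=1, bit7=1, bit12=1 (all 1) -> maybe
Op 9: insert eel -> sets bits 1 6 -> bits=11001111011110
Query results in order: no no maybe

Answer: no no maybe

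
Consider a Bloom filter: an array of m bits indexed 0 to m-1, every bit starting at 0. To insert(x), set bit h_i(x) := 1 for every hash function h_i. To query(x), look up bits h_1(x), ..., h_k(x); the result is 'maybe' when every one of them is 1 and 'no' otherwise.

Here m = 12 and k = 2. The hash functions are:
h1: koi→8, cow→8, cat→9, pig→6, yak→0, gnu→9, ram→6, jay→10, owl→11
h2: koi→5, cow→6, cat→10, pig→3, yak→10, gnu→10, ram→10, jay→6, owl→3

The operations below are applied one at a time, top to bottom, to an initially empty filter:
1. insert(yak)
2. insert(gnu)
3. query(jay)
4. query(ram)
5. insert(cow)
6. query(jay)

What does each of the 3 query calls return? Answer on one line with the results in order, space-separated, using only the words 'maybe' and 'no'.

Start: bits=000000000000
Op 1: insert yak -> sets bits 0 10 -> bits=100000000010
Op 2: insert gnu -> sets bits 9 10 -> bits=100000000110
Op 3: query jay -> checks bit6=0, bit10=1 (has a 0) -> no
Op 4: query ram -> checks bit6=0, bit10=1 (has a 0) -> no
Op 5: insert cow -> sets bits 6 8 -> bits=100000101110
Op 6: query jay -> checks bit6=1, bit10=1 (all 1) -> maybe
Query results in order: no no maybe

Answer: no no maybe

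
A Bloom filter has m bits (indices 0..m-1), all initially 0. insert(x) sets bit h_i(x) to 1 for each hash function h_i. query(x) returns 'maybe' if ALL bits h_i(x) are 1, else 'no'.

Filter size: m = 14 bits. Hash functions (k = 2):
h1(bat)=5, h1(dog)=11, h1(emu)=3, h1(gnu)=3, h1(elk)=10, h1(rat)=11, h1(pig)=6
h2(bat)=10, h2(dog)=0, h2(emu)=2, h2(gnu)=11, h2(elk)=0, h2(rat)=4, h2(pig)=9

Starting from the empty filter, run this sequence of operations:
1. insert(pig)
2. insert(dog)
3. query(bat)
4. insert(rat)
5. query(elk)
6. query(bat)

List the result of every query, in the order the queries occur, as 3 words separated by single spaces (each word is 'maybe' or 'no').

Answer: no no no

Derivation:
Start: bits=00000000000000
Op 1: insert pig -> sets bits 6 9 -> bits=00000010010000
Op 2: insert dog -> sets bits 0 11 -> bits=10000010010100
Op 3: query bat -> checks bit5=0, bit10=0 (has a 0) -> no
Op 4: insert rat -> sets bits 4 11 -> bits=10001010010100
Op 5: query elk -> checks bit0=1, bit10=0 (has a 0) -> no
Op 6: query bat -> checks bit5=0, bit10=0 (has a 0) -> no
Query results in order: no no no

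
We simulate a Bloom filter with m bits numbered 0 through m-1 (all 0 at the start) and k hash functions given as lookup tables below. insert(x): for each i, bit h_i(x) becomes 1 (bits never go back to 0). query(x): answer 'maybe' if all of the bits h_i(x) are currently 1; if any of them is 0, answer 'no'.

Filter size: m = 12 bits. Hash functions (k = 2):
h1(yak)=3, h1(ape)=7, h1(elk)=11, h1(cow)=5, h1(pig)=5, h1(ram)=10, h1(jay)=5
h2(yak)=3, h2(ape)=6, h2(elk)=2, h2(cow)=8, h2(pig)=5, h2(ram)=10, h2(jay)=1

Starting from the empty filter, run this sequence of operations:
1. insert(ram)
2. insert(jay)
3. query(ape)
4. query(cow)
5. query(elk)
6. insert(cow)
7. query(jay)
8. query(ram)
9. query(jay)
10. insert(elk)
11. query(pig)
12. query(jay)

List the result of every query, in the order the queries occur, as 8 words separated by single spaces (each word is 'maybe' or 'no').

Answer: no no no maybe maybe maybe maybe maybe

Derivation:
Start: bits=000000000000
Op 1: insert ram -> sets bits 10 -> bits=000000000010
Op 2: insert jay -> sets bits 1 5 -> bits=010001000010
Op 3: query ape -> checks bit6=0, bit7=0 (has a 0) -> no
Op 4: query cow -> checks bit5=1, bit8=0 (has a 0) -> no
Op 5: query elk -> checks bit2=0, bit11=0 (has a 0) -> no
Op 6: insert cow -> sets bits 5 8 -> bits=010001001010
Op 7: query jay -> checks bit1=1, bit5=1 (all 1) -> maybe
Op 8: query ram -> checks bit10=1 (all 1) -> maybe
Op 9: query jay -> checks bit1=1, bit5=1 (all 1) -> maybe
Op 10: insert elk -> sets bits 2 11 -> bits=011001001011
Op 11: query pig -> checks bit5=1 (all 1) -> maybe
Op 12: query jay -> checks bit1=1, bit5=1 (all 1) -> maybe
Query results in order: no no no maybe maybe maybe maybe maybe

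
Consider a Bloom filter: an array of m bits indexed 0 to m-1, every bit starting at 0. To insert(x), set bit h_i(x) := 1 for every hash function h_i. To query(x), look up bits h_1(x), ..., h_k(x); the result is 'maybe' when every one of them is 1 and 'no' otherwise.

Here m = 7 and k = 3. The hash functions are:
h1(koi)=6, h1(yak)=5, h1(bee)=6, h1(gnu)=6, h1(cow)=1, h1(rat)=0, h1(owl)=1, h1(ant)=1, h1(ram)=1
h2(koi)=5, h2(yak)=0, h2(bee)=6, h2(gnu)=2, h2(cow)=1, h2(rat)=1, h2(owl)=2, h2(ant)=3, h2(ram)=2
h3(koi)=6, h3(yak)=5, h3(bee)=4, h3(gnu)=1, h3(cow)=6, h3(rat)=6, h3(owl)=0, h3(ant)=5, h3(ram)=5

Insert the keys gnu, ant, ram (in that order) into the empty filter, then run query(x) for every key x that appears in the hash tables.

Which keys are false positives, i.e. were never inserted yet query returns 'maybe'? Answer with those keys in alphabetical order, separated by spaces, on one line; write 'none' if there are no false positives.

Answer: cow koi

Derivation:
Start: bits=0000000
After insert 'gnu': sets bits 1 2 6 -> bits=0110001
After insert 'ant': sets bits 1 3 5 -> bits=0111011
After insert 'ram': sets bits 1 2 5 -> bits=0111011
Not inserted: bee cow koi owl rat yak — query each against bits=0111011:
query bee: checks bit4=0, bit6=1 (has a 0) -> no => not a false positive
query cow: checks bit1=1, bit6=1 (all 1) -> maybe => FALSE POSITIVE
query koi: checks bit5=1, bit6=1 (all 1) -> maybe => FALSE POSITIVE
query owl: checks bit0=0, bit1=1, bit2=1 (has a 0) -> no => not a false positive
query rat: checks bit0=0, bit1=1, bit6=1 (has a 0) -> no => not a false positive
query yak: checks bit0=0, bit5=1 (has a 0) -> no => not a false positive
False positives (alphabetical): cow koi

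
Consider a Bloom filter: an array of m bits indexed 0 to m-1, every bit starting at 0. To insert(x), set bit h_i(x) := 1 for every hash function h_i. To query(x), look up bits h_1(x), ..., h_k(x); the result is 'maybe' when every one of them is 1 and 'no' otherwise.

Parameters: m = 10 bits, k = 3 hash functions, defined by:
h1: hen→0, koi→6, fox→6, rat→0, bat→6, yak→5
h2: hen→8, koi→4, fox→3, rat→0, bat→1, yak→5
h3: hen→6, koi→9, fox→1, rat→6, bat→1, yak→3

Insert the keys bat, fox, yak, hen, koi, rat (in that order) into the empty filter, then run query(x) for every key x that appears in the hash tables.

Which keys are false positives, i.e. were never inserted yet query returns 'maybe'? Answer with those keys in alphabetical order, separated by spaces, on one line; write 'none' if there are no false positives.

Start: bits=0000000000
After insert 'bat': sets bits 1 6 -> bits=0100001000
After insert 'fox': sets bits 1 3 6 -> bits=0101001000
After insert 'yak': sets bits 3 5 -> bits=0101011000
After insert 'hen': sets bits 0 6 8 -> bits=1101011010
After insert 'koi': sets bits 4 6 9 -> bits=1101111011
After insert 'rat': sets bits 0 6 -> bits=1101111011
Not inserted: (none) — query each against bits=1101111011:
False positives (alphabetical): none

Answer: none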